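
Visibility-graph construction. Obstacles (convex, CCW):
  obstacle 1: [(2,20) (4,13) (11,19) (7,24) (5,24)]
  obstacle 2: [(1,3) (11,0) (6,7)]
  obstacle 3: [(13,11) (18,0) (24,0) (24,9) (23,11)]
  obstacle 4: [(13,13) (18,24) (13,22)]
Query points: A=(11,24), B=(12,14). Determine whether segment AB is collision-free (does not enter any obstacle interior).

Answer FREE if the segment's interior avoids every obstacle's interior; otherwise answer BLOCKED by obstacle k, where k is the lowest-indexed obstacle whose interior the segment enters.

Obstacle 1 [(2,20) (4,13) (11,19) (7,24) (5,24)]:
  edge (2,20)–(4,13): clear
  edge (4,13)–(11,19): clear
  edge (11,19)–(7,24): clear
  edge (7,24)–(5,24): clear
  edge (5,24)–(2,20): clear
  midpoint (23/2,19) outside
  → clear
Obstacle 2 [(1,3) (11,0) (6,7)]:
  edge (1,3)–(11,0): clear
  edge (11,0)–(6,7): clear
  edge (6,7)–(1,3): clear
  midpoint (23/2,19) outside
  → clear
Obstacle 3 [(13,11) (18,0) (24,0) (24,9) (23,11)]:
  edge (13,11)–(18,0): clear
  edge (18,0)–(24,0): clear
  edge (24,0)–(24,9): clear
  edge (24,9)–(23,11): clear
  edge (23,11)–(13,11): clear
  midpoint (23/2,19) outside
  → clear
Obstacle 4 [(13,13) (18,24) (13,22)]:
  edge (13,13)–(18,24): clear
  edge (18,24)–(13,22): clear
  edge (13,22)–(13,13): clear
  midpoint (23/2,19) outside
  → clear

FREE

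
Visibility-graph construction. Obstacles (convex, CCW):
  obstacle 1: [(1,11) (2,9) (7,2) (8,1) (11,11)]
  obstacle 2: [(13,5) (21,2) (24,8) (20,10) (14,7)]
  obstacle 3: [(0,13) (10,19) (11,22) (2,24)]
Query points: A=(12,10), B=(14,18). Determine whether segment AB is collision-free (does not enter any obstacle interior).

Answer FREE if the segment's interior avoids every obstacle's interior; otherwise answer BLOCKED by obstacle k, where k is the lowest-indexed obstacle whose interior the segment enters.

FREE

Obstacle 1 [(1,11) (2,9) (7,2) (8,1) (11,11)]:
  edge (1,11)–(2,9): clear
  edge (2,9)–(7,2): clear
  edge (7,2)–(8,1): clear
  edge (8,1)–(11,11): clear
  edge (11,11)–(1,11): clear
  midpoint (13,14) outside
  → clear
Obstacle 2 [(13,5) (21,2) (24,8) (20,10) (14,7)]:
  edge (13,5)–(21,2): clear
  edge (21,2)–(24,8): clear
  edge (24,8)–(20,10): clear
  edge (20,10)–(14,7): clear
  edge (14,7)–(13,5): clear
  midpoint (13,14) outside
  → clear
Obstacle 3 [(0,13) (10,19) (11,22) (2,24)]:
  edge (0,13)–(10,19): clear
  edge (10,19)–(11,22): clear
  edge (11,22)–(2,24): clear
  edge (2,24)–(0,13): clear
  midpoint (13,14) outside
  → clear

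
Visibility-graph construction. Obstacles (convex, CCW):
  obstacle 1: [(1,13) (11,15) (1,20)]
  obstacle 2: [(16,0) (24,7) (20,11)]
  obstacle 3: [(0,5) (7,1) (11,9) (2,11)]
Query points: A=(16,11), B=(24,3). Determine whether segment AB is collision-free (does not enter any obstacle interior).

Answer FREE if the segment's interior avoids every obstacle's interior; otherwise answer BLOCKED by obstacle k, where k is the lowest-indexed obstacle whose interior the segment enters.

Obstacle 1 [(1,13) (11,15) (1,20)]:
  edge (1,13)–(11,15): clear
  edge (11,15)–(1,20): clear
  edge (1,20)–(1,13): clear
  midpoint (20,7) outside
  → clear
Obstacle 2 [(16,0) (24,7) (20,11)]:
  edge (16,0)–(24,7): crosses AB
  edge (24,7)–(20,11): clear
  edge (20,11)–(16,0): crosses AB
  → BLOCKED
Obstacle 3 [(0,5) (7,1) (11,9) (2,11)]:
  edge (0,5)–(7,1): clear
  edge (7,1)–(11,9): clear
  edge (11,9)–(2,11): clear
  edge (2,11)–(0,5): clear
  midpoint (20,7) outside
  → clear

BLOCKED by obstacle 2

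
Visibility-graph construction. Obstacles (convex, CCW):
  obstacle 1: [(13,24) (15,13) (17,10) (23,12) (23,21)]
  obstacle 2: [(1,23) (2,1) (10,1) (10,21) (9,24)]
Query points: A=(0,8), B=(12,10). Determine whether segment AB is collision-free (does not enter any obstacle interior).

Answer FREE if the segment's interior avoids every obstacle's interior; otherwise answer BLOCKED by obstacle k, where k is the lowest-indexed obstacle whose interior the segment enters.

BLOCKED by obstacle 2

Obstacle 1 [(13,24) (15,13) (17,10) (23,12) (23,21)]:
  edge (13,24)–(15,13): clear
  edge (15,13)–(17,10): clear
  edge (17,10)–(23,12): clear
  edge (23,12)–(23,21): clear
  edge (23,21)–(13,24): clear
  midpoint (6,9) outside
  → clear
Obstacle 2 [(1,23) (2,1) (10,1) (10,21) (9,24)]:
  edge (1,23)–(2,1): crosses AB
  edge (2,1)–(10,1): clear
  edge (10,1)–(10,21): crosses AB
  edge (10,21)–(9,24): clear
  edge (9,24)–(1,23): clear
  → BLOCKED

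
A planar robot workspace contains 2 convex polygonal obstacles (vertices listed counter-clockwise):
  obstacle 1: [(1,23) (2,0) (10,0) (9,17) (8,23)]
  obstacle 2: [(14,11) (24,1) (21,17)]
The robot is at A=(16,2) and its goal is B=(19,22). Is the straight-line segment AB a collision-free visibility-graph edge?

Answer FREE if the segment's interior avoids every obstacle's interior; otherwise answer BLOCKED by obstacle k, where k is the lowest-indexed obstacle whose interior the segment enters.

Obstacle 1 [(1,23) (2,0) (10,0) (9,17) (8,23)]:
  edge (1,23)–(2,0): clear
  edge (2,0)–(10,0): clear
  edge (10,0)–(9,17): clear
  edge (9,17)–(8,23): clear
  edge (8,23)–(1,23): clear
  midpoint (35/2,12) outside
  → clear
Obstacle 2 [(14,11) (24,1) (21,17)]:
  edge (14,11)–(24,1): crosses AB
  edge (24,1)–(21,17): clear
  edge (21,17)–(14,11): crosses AB
  → BLOCKED

BLOCKED by obstacle 2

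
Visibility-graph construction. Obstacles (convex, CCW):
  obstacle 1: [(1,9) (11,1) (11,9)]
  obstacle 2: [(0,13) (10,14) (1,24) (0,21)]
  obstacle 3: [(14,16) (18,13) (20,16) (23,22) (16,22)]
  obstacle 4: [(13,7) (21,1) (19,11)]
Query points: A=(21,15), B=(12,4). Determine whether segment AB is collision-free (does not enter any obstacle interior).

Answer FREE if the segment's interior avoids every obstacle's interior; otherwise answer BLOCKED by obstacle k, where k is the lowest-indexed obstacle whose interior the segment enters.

BLOCKED by obstacle 4

Obstacle 1 [(1,9) (11,1) (11,9)]:
  edge (1,9)–(11,1): clear
  edge (11,1)–(11,9): clear
  edge (11,9)–(1,9): clear
  midpoint (33/2,19/2) outside
  → clear
Obstacle 2 [(0,13) (10,14) (1,24) (0,21)]:
  edge (0,13)–(10,14): clear
  edge (10,14)–(1,24): clear
  edge (1,24)–(0,21): clear
  edge (0,21)–(0,13): clear
  midpoint (33/2,19/2) outside
  → clear
Obstacle 3 [(14,16) (18,13) (20,16) (23,22) (16,22)]:
  edge (14,16)–(18,13): clear
  edge (18,13)–(20,16): clear
  edge (20,16)–(23,22): clear
  edge (23,22)–(16,22): clear
  edge (16,22)–(14,16): clear
  midpoint (33/2,19/2) outside
  → clear
Obstacle 4 [(13,7) (21,1) (19,11)]:
  edge (13,7)–(21,1): crosses AB
  edge (21,1)–(19,11): clear
  edge (19,11)–(13,7): crosses AB
  → BLOCKED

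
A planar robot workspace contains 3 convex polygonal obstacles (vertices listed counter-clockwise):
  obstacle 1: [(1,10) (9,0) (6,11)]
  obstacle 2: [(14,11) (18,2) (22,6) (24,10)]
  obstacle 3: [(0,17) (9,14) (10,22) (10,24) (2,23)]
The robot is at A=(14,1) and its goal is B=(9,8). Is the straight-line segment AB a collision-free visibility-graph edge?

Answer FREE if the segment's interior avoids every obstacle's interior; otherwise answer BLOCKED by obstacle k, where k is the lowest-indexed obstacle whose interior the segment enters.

Obstacle 1 [(1,10) (9,0) (6,11)]:
  edge (1,10)–(9,0): clear
  edge (9,0)–(6,11): clear
  edge (6,11)–(1,10): clear
  midpoint (23/2,9/2) outside
  → clear
Obstacle 2 [(14,11) (18,2) (22,6) (24,10)]:
  edge (14,11)–(18,2): clear
  edge (18,2)–(22,6): clear
  edge (22,6)–(24,10): clear
  edge (24,10)–(14,11): clear
  midpoint (23/2,9/2) outside
  → clear
Obstacle 3 [(0,17) (9,14) (10,22) (10,24) (2,23)]:
  edge (0,17)–(9,14): clear
  edge (9,14)–(10,22): clear
  edge (10,22)–(10,24): clear
  edge (10,24)–(2,23): clear
  edge (2,23)–(0,17): clear
  midpoint (23/2,9/2) outside
  → clear

FREE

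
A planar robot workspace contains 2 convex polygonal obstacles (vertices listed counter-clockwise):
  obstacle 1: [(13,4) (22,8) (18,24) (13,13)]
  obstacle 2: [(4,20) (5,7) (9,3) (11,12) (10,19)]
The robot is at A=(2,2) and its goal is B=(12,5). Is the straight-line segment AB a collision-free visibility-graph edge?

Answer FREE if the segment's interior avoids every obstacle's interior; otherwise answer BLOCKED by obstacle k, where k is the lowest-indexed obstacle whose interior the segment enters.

BLOCKED by obstacle 2

Obstacle 1 [(13,4) (22,8) (18,24) (13,13)]:
  edge (13,4)–(22,8): clear
  edge (22,8)–(18,24): clear
  edge (18,24)–(13,13): clear
  edge (13,13)–(13,4): clear
  midpoint (7,7/2) outside
  → clear
Obstacle 2 [(4,20) (5,7) (9,3) (11,12) (10,19)]:
  edge (4,20)–(5,7): clear
  edge (5,7)–(9,3): crosses AB
  edge (9,3)–(11,12): crosses AB
  edge (11,12)–(10,19): clear
  edge (10,19)–(4,20): clear
  → BLOCKED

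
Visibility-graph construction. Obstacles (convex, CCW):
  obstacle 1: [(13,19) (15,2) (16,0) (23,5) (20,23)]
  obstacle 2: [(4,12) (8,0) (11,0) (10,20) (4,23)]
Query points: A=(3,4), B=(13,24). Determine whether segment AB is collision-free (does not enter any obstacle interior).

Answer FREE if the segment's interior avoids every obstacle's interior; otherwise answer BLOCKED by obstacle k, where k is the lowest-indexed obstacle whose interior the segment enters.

Obstacle 1 [(13,19) (15,2) (16,0) (23,5) (20,23)]:
  edge (13,19)–(15,2): clear
  edge (15,2)–(16,0): clear
  edge (16,0)–(23,5): clear
  edge (23,5)–(20,23): clear
  edge (20,23)–(13,19): clear
  midpoint (8,14) outside
  → clear
Obstacle 2 [(4,12) (8,0) (11,0) (10,20) (4,23)]:
  edge (4,12)–(8,0): crosses AB
  edge (8,0)–(11,0): clear
  edge (11,0)–(10,20): crosses AB
  edge (10,20)–(4,23): clear
  edge (4,23)–(4,12): clear
  → BLOCKED

BLOCKED by obstacle 2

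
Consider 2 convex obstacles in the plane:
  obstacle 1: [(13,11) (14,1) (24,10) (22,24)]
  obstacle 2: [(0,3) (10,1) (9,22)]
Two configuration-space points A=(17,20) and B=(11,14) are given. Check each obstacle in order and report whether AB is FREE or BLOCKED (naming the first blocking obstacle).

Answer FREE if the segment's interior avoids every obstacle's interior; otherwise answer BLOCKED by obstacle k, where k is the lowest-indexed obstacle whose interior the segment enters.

Obstacle 1 [(13,11) (14,1) (24,10) (22,24)]:
  edge (13,11)–(14,1): clear
  edge (14,1)–(24,10): clear
  edge (24,10)–(22,24): clear
  edge (22,24)–(13,11): clear
  midpoint (14,17) outside
  → clear
Obstacle 2 [(0,3) (10,1) (9,22)]:
  edge (0,3)–(10,1): clear
  edge (10,1)–(9,22): clear
  edge (9,22)–(0,3): clear
  midpoint (14,17) outside
  → clear

FREE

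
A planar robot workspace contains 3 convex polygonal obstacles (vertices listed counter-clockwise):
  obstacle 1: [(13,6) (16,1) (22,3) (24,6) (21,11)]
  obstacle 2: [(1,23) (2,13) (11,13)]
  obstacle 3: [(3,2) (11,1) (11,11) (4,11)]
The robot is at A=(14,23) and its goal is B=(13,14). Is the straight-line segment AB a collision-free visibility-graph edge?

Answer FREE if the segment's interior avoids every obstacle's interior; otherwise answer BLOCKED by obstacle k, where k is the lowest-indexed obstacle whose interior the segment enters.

FREE

Obstacle 1 [(13,6) (16,1) (22,3) (24,6) (21,11)]:
  edge (13,6)–(16,1): clear
  edge (16,1)–(22,3): clear
  edge (22,3)–(24,6): clear
  edge (24,6)–(21,11): clear
  edge (21,11)–(13,6): clear
  midpoint (27/2,37/2) outside
  → clear
Obstacle 2 [(1,23) (2,13) (11,13)]:
  edge (1,23)–(2,13): clear
  edge (2,13)–(11,13): clear
  edge (11,13)–(1,23): clear
  midpoint (27/2,37/2) outside
  → clear
Obstacle 3 [(3,2) (11,1) (11,11) (4,11)]:
  edge (3,2)–(11,1): clear
  edge (11,1)–(11,11): clear
  edge (11,11)–(4,11): clear
  edge (4,11)–(3,2): clear
  midpoint (27/2,37/2) outside
  → clear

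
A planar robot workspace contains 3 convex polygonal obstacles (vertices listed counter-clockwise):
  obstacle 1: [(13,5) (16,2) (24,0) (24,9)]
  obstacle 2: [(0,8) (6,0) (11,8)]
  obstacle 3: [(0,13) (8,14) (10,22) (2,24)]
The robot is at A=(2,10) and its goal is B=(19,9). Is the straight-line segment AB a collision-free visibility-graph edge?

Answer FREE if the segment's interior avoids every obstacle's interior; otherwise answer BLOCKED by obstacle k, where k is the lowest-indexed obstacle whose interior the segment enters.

FREE

Obstacle 1 [(13,5) (16,2) (24,0) (24,9)]:
  edge (13,5)–(16,2): clear
  edge (16,2)–(24,0): clear
  edge (24,0)–(24,9): clear
  edge (24,9)–(13,5): clear
  midpoint (21/2,19/2) outside
  → clear
Obstacle 2 [(0,8) (6,0) (11,8)]:
  edge (0,8)–(6,0): clear
  edge (6,0)–(11,8): clear
  edge (11,8)–(0,8): clear
  midpoint (21/2,19/2) outside
  → clear
Obstacle 3 [(0,13) (8,14) (10,22) (2,24)]:
  edge (0,13)–(8,14): clear
  edge (8,14)–(10,22): clear
  edge (10,22)–(2,24): clear
  edge (2,24)–(0,13): clear
  midpoint (21/2,19/2) outside
  → clear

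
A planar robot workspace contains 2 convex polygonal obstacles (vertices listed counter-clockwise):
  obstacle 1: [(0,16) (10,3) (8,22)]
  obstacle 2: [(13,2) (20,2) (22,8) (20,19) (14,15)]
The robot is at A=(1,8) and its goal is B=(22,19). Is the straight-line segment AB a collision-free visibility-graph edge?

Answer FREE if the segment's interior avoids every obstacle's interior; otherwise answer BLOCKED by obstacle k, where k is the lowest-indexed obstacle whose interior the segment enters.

BLOCKED by obstacle 1

Obstacle 1 [(0,16) (10,3) (8,22)]:
  edge (0,16)–(10,3): crosses AB
  edge (10,3)–(8,22): crosses AB
  edge (8,22)–(0,16): clear
  → BLOCKED
Obstacle 2 [(13,2) (20,2) (22,8) (20,19) (14,15)]:
  edge (13,2)–(20,2): clear
  edge (20,2)–(22,8): clear
  edge (22,8)–(20,19): crosses AB
  edge (20,19)–(14,15): clear
  edge (14,15)–(13,2): crosses AB
  → BLOCKED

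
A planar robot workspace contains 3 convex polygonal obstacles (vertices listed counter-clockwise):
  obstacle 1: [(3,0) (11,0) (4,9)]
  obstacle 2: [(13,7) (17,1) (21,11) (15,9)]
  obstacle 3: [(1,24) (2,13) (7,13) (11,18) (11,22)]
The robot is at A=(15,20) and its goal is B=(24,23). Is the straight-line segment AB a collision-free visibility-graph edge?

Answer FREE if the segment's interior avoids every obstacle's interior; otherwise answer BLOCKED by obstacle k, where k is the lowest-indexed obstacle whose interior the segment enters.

FREE

Obstacle 1 [(3,0) (11,0) (4,9)]:
  edge (3,0)–(11,0): clear
  edge (11,0)–(4,9): clear
  edge (4,9)–(3,0): clear
  midpoint (39/2,43/2) outside
  → clear
Obstacle 2 [(13,7) (17,1) (21,11) (15,9)]:
  edge (13,7)–(17,1): clear
  edge (17,1)–(21,11): clear
  edge (21,11)–(15,9): clear
  edge (15,9)–(13,7): clear
  midpoint (39/2,43/2) outside
  → clear
Obstacle 3 [(1,24) (2,13) (7,13) (11,18) (11,22)]:
  edge (1,24)–(2,13): clear
  edge (2,13)–(7,13): clear
  edge (7,13)–(11,18): clear
  edge (11,18)–(11,22): clear
  edge (11,22)–(1,24): clear
  midpoint (39/2,43/2) outside
  → clear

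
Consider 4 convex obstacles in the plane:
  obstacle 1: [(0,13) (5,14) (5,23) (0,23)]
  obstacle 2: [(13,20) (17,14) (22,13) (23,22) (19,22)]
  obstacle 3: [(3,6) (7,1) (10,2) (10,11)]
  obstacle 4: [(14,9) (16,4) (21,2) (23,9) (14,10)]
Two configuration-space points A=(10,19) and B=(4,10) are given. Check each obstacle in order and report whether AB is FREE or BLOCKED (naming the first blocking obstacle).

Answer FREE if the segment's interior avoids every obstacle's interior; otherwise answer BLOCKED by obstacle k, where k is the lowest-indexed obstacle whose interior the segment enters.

FREE

Obstacle 1 [(0,13) (5,14) (5,23) (0,23)]:
  edge (0,13)–(5,14): clear
  edge (5,14)–(5,23): clear
  edge (5,23)–(0,23): clear
  edge (0,23)–(0,13): clear
  midpoint (7,29/2) outside
  → clear
Obstacle 2 [(13,20) (17,14) (22,13) (23,22) (19,22)]:
  edge (13,20)–(17,14): clear
  edge (17,14)–(22,13): clear
  edge (22,13)–(23,22): clear
  edge (23,22)–(19,22): clear
  edge (19,22)–(13,20): clear
  midpoint (7,29/2) outside
  → clear
Obstacle 3 [(3,6) (7,1) (10,2) (10,11)]:
  edge (3,6)–(7,1): clear
  edge (7,1)–(10,2): clear
  edge (10,2)–(10,11): clear
  edge (10,11)–(3,6): clear
  midpoint (7,29/2) outside
  → clear
Obstacle 4 [(14,9) (16,4) (21,2) (23,9) (14,10)]:
  edge (14,9)–(16,4): clear
  edge (16,4)–(21,2): clear
  edge (21,2)–(23,9): clear
  edge (23,9)–(14,10): clear
  edge (14,10)–(14,9): clear
  midpoint (7,29/2) outside
  → clear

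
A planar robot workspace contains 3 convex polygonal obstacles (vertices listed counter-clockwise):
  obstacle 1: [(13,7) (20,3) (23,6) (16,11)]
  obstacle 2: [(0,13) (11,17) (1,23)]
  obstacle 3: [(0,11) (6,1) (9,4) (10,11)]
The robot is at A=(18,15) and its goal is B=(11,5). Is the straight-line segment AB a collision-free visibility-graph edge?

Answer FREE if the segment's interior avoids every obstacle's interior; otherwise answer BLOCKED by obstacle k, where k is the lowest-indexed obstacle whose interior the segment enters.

FREE

Obstacle 1 [(13,7) (20,3) (23,6) (16,11)]:
  edge (13,7)–(20,3): clear
  edge (20,3)–(23,6): clear
  edge (23,6)–(16,11): clear
  edge (16,11)–(13,7): clear
  midpoint (29/2,10) outside
  → clear
Obstacle 2 [(0,13) (11,17) (1,23)]:
  edge (0,13)–(11,17): clear
  edge (11,17)–(1,23): clear
  edge (1,23)–(0,13): clear
  midpoint (29/2,10) outside
  → clear
Obstacle 3 [(0,11) (6,1) (9,4) (10,11)]:
  edge (0,11)–(6,1): clear
  edge (6,1)–(9,4): clear
  edge (9,4)–(10,11): clear
  edge (10,11)–(0,11): clear
  midpoint (29/2,10) outside
  → clear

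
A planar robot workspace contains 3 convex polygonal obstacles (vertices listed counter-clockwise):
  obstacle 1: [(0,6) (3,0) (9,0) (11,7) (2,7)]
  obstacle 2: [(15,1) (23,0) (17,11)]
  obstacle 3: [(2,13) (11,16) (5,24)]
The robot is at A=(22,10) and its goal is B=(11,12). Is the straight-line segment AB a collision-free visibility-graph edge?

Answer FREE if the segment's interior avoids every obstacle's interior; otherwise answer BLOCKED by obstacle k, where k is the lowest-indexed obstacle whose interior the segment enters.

BLOCKED by obstacle 2

Obstacle 1 [(0,6) (3,0) (9,0) (11,7) (2,7)]:
  edge (0,6)–(3,0): clear
  edge (3,0)–(9,0): clear
  edge (9,0)–(11,7): clear
  edge (11,7)–(2,7): clear
  edge (2,7)–(0,6): clear
  midpoint (33/2,11) outside
  → clear
Obstacle 2 [(15,1) (23,0) (17,11)]:
  edge (15,1)–(23,0): clear
  edge (23,0)–(17,11): crosses AB
  edge (17,11)–(15,1): crosses AB
  → BLOCKED
Obstacle 3 [(2,13) (11,16) (5,24)]:
  edge (2,13)–(11,16): clear
  edge (11,16)–(5,24): clear
  edge (5,24)–(2,13): clear
  midpoint (33/2,11) outside
  → clear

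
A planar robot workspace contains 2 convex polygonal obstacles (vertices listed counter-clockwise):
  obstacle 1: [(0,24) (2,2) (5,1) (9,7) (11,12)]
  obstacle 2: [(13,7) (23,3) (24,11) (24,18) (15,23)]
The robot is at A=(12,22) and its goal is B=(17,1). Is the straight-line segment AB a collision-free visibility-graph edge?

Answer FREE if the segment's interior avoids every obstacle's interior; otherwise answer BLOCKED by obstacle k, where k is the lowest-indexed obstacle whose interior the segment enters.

BLOCKED by obstacle 2

Obstacle 1 [(0,24) (2,2) (5,1) (9,7) (11,12)]:
  edge (0,24)–(2,2): clear
  edge (2,2)–(5,1): clear
  edge (5,1)–(9,7): clear
  edge (9,7)–(11,12): clear
  edge (11,12)–(0,24): clear
  midpoint (29/2,23/2) outside
  → clear
Obstacle 2 [(13,7) (23,3) (24,11) (24,18) (15,23)]:
  edge (13,7)–(23,3): crosses AB
  edge (23,3)–(24,11): clear
  edge (24,11)–(24,18): clear
  edge (24,18)–(15,23): clear
  edge (15,23)–(13,7): crosses AB
  → BLOCKED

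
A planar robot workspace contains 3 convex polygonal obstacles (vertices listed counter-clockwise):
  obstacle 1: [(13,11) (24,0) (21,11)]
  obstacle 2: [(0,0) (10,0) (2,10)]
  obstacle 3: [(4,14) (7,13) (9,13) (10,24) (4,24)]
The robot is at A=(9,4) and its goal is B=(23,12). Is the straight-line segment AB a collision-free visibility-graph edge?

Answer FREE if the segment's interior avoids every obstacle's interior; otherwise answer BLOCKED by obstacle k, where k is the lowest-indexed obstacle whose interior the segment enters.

BLOCKED by obstacle 1

Obstacle 1 [(13,11) (24,0) (21,11)]:
  edge (13,11)–(24,0): crosses AB
  edge (24,0)–(21,11): crosses AB
  edge (21,11)–(13,11): clear
  → BLOCKED
Obstacle 2 [(0,0) (10,0) (2,10)]:
  edge (0,0)–(10,0): clear
  edge (10,0)–(2,10): clear
  edge (2,10)–(0,0): clear
  midpoint (16,8) outside
  → clear
Obstacle 3 [(4,14) (7,13) (9,13) (10,24) (4,24)]:
  edge (4,14)–(7,13): clear
  edge (7,13)–(9,13): clear
  edge (9,13)–(10,24): clear
  edge (10,24)–(4,24): clear
  edge (4,24)–(4,14): clear
  midpoint (16,8) outside
  → clear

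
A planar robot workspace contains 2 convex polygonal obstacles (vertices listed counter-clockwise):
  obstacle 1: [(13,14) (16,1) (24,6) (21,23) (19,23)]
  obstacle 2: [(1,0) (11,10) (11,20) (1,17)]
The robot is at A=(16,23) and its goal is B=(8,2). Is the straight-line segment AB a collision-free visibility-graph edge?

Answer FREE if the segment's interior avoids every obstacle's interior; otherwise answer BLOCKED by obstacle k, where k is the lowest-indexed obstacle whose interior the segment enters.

FREE

Obstacle 1 [(13,14) (16,1) (24,6) (21,23) (19,23)]:
  edge (13,14)–(16,1): clear
  edge (16,1)–(24,6): clear
  edge (24,6)–(21,23): clear
  edge (21,23)–(19,23): clear
  edge (19,23)–(13,14): clear
  midpoint (12,25/2) outside
  → clear
Obstacle 2 [(1,0) (11,10) (11,20) (1,17)]:
  edge (1,0)–(11,10): clear
  edge (11,10)–(11,20): clear
  edge (11,20)–(1,17): clear
  edge (1,17)–(1,0): clear
  midpoint (12,25/2) outside
  → clear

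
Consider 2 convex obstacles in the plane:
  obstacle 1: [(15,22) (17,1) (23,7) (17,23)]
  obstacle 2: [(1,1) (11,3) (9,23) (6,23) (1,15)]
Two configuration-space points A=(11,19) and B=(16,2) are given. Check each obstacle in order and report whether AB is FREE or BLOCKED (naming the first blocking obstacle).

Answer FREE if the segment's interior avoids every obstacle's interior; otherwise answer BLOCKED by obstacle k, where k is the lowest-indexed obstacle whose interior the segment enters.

FREE

Obstacle 1 [(15,22) (17,1) (23,7) (17,23)]:
  edge (15,22)–(17,1): clear
  edge (17,1)–(23,7): clear
  edge (23,7)–(17,23): clear
  edge (17,23)–(15,22): clear
  midpoint (27/2,21/2) outside
  → clear
Obstacle 2 [(1,1) (11,3) (9,23) (6,23) (1,15)]:
  edge (1,1)–(11,3): clear
  edge (11,3)–(9,23): clear
  edge (9,23)–(6,23): clear
  edge (6,23)–(1,15): clear
  edge (1,15)–(1,1): clear
  midpoint (27/2,21/2) outside
  → clear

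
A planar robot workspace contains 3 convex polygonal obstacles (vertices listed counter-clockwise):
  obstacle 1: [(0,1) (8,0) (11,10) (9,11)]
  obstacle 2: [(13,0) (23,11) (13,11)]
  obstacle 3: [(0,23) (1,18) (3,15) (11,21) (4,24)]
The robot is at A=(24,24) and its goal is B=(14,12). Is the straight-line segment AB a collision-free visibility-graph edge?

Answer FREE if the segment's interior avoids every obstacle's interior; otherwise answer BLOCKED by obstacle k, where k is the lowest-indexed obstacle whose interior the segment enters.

Obstacle 1 [(0,1) (8,0) (11,10) (9,11)]:
  edge (0,1)–(8,0): clear
  edge (8,0)–(11,10): clear
  edge (11,10)–(9,11): clear
  edge (9,11)–(0,1): clear
  midpoint (19,18) outside
  → clear
Obstacle 2 [(13,0) (23,11) (13,11)]:
  edge (13,0)–(23,11): clear
  edge (23,11)–(13,11): clear
  edge (13,11)–(13,0): clear
  midpoint (19,18) outside
  → clear
Obstacle 3 [(0,23) (1,18) (3,15) (11,21) (4,24)]:
  edge (0,23)–(1,18): clear
  edge (1,18)–(3,15): clear
  edge (3,15)–(11,21): clear
  edge (11,21)–(4,24): clear
  edge (4,24)–(0,23): clear
  midpoint (19,18) outside
  → clear

FREE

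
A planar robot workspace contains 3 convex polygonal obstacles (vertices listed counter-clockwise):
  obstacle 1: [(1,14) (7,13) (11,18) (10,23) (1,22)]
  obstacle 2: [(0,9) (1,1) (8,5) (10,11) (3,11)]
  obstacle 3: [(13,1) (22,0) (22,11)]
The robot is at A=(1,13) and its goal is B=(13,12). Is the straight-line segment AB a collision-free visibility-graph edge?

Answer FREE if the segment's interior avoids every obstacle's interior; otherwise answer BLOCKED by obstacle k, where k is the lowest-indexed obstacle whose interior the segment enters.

FREE

Obstacle 1 [(1,14) (7,13) (11,18) (10,23) (1,22)]:
  edge (1,14)–(7,13): clear
  edge (7,13)–(11,18): clear
  edge (11,18)–(10,23): clear
  edge (10,23)–(1,22): clear
  edge (1,22)–(1,14): clear
  midpoint (7,25/2) outside
  → clear
Obstacle 2 [(0,9) (1,1) (8,5) (10,11) (3,11)]:
  edge (0,9)–(1,1): clear
  edge (1,1)–(8,5): clear
  edge (8,5)–(10,11): clear
  edge (10,11)–(3,11): clear
  edge (3,11)–(0,9): clear
  midpoint (7,25/2) outside
  → clear
Obstacle 3 [(13,1) (22,0) (22,11)]:
  edge (13,1)–(22,0): clear
  edge (22,0)–(22,11): clear
  edge (22,11)–(13,1): clear
  midpoint (7,25/2) outside
  → clear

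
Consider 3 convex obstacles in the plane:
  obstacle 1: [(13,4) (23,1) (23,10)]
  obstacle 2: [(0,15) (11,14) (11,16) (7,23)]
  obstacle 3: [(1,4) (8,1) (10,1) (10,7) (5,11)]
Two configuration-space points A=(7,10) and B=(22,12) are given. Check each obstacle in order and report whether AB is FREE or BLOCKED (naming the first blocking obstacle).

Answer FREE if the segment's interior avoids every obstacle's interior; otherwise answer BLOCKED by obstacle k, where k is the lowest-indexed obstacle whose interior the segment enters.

Obstacle 1 [(13,4) (23,1) (23,10)]:
  edge (13,4)–(23,1): clear
  edge (23,1)–(23,10): clear
  edge (23,10)–(13,4): clear
  midpoint (29/2,11) outside
  → clear
Obstacle 2 [(0,15) (11,14) (11,16) (7,23)]:
  edge (0,15)–(11,14): clear
  edge (11,14)–(11,16): clear
  edge (11,16)–(7,23): clear
  edge (7,23)–(0,15): clear
  midpoint (29/2,11) outside
  → clear
Obstacle 3 [(1,4) (8,1) (10,1) (10,7) (5,11)]:
  edge (1,4)–(8,1): clear
  edge (8,1)–(10,1): clear
  edge (10,1)–(10,7): clear
  edge (10,7)–(5,11): clear
  edge (5,11)–(1,4): clear
  midpoint (29/2,11) outside
  → clear

FREE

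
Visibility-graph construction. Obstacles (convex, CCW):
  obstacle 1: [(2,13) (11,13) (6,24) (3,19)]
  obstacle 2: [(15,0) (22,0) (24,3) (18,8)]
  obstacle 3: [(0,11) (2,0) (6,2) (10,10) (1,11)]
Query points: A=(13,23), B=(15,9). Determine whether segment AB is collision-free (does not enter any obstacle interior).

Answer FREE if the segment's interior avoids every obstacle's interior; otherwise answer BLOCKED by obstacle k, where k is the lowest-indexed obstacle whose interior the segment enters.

Obstacle 1 [(2,13) (11,13) (6,24) (3,19)]:
  edge (2,13)–(11,13): clear
  edge (11,13)–(6,24): clear
  edge (6,24)–(3,19): clear
  edge (3,19)–(2,13): clear
  midpoint (14,16) outside
  → clear
Obstacle 2 [(15,0) (22,0) (24,3) (18,8)]:
  edge (15,0)–(22,0): clear
  edge (22,0)–(24,3): clear
  edge (24,3)–(18,8): clear
  edge (18,8)–(15,0): clear
  midpoint (14,16) outside
  → clear
Obstacle 3 [(0,11) (2,0) (6,2) (10,10) (1,11)]:
  edge (0,11)–(2,0): clear
  edge (2,0)–(6,2): clear
  edge (6,2)–(10,10): clear
  edge (10,10)–(1,11): clear
  edge (1,11)–(0,11): clear
  midpoint (14,16) outside
  → clear

FREE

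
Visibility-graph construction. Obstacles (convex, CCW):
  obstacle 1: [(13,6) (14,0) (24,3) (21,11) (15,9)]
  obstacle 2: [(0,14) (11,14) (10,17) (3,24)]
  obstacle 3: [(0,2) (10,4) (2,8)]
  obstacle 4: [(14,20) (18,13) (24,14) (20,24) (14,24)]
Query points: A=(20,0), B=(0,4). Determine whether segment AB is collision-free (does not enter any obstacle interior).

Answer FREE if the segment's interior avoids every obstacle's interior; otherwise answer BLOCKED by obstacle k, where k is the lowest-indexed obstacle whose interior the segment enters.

Obstacle 1 [(13,6) (14,0) (24,3) (21,11) (15,9)]:
  edge (13,6)–(14,0): crosses AB
  edge (14,0)–(24,3): crosses AB
  edge (24,3)–(21,11): clear
  edge (21,11)–(15,9): clear
  edge (15,9)–(13,6): clear
  → BLOCKED
Obstacle 2 [(0,14) (11,14) (10,17) (3,24)]:
  edge (0,14)–(11,14): clear
  edge (11,14)–(10,17): clear
  edge (10,17)–(3,24): clear
  edge (3,24)–(0,14): clear
  midpoint (10,2) outside
  → clear
Obstacle 3 [(0,2) (10,4) (2,8)]:
  edge (0,2)–(10,4): crosses AB
  edge (10,4)–(2,8): clear
  edge (2,8)–(0,2): crosses AB
  → BLOCKED
Obstacle 4 [(14,20) (18,13) (24,14) (20,24) (14,24)]:
  edge (14,20)–(18,13): clear
  edge (18,13)–(24,14): clear
  edge (24,14)–(20,24): clear
  edge (20,24)–(14,24): clear
  edge (14,24)–(14,20): clear
  midpoint (10,2) outside
  → clear

BLOCKED by obstacle 1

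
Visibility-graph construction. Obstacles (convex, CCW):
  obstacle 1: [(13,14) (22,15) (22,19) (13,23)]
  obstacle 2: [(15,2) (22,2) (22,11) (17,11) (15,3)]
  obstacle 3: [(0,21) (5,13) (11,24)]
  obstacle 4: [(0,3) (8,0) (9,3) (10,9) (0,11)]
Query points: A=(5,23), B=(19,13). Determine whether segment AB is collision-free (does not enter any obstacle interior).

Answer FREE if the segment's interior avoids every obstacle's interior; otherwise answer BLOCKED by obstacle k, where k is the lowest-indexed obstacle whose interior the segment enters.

Obstacle 1 [(13,14) (22,15) (22,19) (13,23)]:
  edge (13,14)–(22,15): crosses AB
  edge (22,15)–(22,19): clear
  edge (22,19)–(13,23): clear
  edge (13,23)–(13,14): crosses AB
  → BLOCKED
Obstacle 2 [(15,2) (22,2) (22,11) (17,11) (15,3)]:
  edge (15,2)–(22,2): clear
  edge (22,2)–(22,11): clear
  edge (22,11)–(17,11): clear
  edge (17,11)–(15,3): clear
  edge (15,3)–(15,2): clear
  midpoint (12,18) outside
  → clear
Obstacle 3 [(0,21) (5,13) (11,24)]:
  edge (0,21)–(5,13): clear
  edge (5,13)–(11,24): crosses AB
  edge (11,24)–(0,21): crosses AB
  → BLOCKED
Obstacle 4 [(0,3) (8,0) (9,3) (10,9) (0,11)]:
  edge (0,3)–(8,0): clear
  edge (8,0)–(9,3): clear
  edge (9,3)–(10,9): clear
  edge (10,9)–(0,11): clear
  edge (0,11)–(0,3): clear
  midpoint (12,18) outside
  → clear

BLOCKED by obstacle 1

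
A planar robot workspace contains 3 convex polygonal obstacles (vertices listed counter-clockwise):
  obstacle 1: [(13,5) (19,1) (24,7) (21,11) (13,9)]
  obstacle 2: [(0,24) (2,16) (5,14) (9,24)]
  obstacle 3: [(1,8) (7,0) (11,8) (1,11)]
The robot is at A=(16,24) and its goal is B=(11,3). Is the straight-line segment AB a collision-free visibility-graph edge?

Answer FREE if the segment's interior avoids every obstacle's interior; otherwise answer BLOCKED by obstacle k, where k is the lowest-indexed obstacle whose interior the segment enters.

FREE

Obstacle 1 [(13,5) (19,1) (24,7) (21,11) (13,9)]:
  edge (13,5)–(19,1): clear
  edge (19,1)–(24,7): clear
  edge (24,7)–(21,11): clear
  edge (21,11)–(13,9): clear
  edge (13,9)–(13,5): clear
  midpoint (27/2,27/2) outside
  → clear
Obstacle 2 [(0,24) (2,16) (5,14) (9,24)]:
  edge (0,24)–(2,16): clear
  edge (2,16)–(5,14): clear
  edge (5,14)–(9,24): clear
  edge (9,24)–(0,24): clear
  midpoint (27/2,27/2) outside
  → clear
Obstacle 3 [(1,8) (7,0) (11,8) (1,11)]:
  edge (1,8)–(7,0): clear
  edge (7,0)–(11,8): clear
  edge (11,8)–(1,11): clear
  edge (1,11)–(1,8): clear
  midpoint (27/2,27/2) outside
  → clear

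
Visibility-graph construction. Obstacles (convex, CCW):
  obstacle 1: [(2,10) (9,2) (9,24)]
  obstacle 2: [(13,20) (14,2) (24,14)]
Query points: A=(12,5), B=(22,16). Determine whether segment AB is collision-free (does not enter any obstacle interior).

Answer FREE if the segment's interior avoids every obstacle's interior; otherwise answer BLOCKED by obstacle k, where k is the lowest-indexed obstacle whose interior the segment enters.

Obstacle 1 [(2,10) (9,2) (9,24)]:
  edge (2,10)–(9,2): clear
  edge (9,2)–(9,24): clear
  edge (9,24)–(2,10): clear
  midpoint (17,21/2) outside
  → clear
Obstacle 2 [(13,20) (14,2) (24,14)]:
  edge (13,20)–(14,2): crosses AB
  edge (14,2)–(24,14): clear
  edge (24,14)–(13,20): crosses AB
  → BLOCKED

BLOCKED by obstacle 2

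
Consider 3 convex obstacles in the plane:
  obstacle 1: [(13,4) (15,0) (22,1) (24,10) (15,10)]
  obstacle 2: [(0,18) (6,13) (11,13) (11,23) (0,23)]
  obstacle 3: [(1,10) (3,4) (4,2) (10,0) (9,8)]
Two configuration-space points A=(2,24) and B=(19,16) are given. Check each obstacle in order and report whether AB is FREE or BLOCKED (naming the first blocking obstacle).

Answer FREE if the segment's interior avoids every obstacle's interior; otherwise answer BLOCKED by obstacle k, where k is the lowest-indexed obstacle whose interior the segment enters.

BLOCKED by obstacle 2

Obstacle 1 [(13,4) (15,0) (22,1) (24,10) (15,10)]:
  edge (13,4)–(15,0): clear
  edge (15,0)–(22,1): clear
  edge (22,1)–(24,10): clear
  edge (24,10)–(15,10): clear
  edge (15,10)–(13,4): clear
  midpoint (21/2,20) outside
  → clear
Obstacle 2 [(0,18) (6,13) (11,13) (11,23) (0,23)]:
  edge (0,18)–(6,13): clear
  edge (6,13)–(11,13): clear
  edge (11,13)–(11,23): crosses AB
  edge (11,23)–(0,23): crosses AB
  edge (0,23)–(0,18): clear
  → BLOCKED
Obstacle 3 [(1,10) (3,4) (4,2) (10,0) (9,8)]:
  edge (1,10)–(3,4): clear
  edge (3,4)–(4,2): clear
  edge (4,2)–(10,0): clear
  edge (10,0)–(9,8): clear
  edge (9,8)–(1,10): clear
  midpoint (21/2,20) outside
  → clear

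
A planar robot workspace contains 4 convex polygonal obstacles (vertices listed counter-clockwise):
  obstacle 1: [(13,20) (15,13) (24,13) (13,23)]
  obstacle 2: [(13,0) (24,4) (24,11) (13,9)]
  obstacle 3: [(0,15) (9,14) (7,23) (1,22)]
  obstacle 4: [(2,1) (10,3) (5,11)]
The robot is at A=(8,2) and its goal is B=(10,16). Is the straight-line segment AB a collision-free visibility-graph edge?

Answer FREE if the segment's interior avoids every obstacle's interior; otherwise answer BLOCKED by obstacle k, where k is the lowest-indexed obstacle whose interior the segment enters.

Obstacle 1 [(13,20) (15,13) (24,13) (13,23)]:
  edge (13,20)–(15,13): clear
  edge (15,13)–(24,13): clear
  edge (24,13)–(13,23): clear
  edge (13,23)–(13,20): clear
  midpoint (9,9) outside
  → clear
Obstacle 2 [(13,0) (24,4) (24,11) (13,9)]:
  edge (13,0)–(24,4): clear
  edge (24,4)–(24,11): clear
  edge (24,11)–(13,9): clear
  edge (13,9)–(13,0): clear
  midpoint (9,9) outside
  → clear
Obstacle 3 [(0,15) (9,14) (7,23) (1,22)]:
  edge (0,15)–(9,14): clear
  edge (9,14)–(7,23): clear
  edge (7,23)–(1,22): clear
  edge (1,22)–(0,15): clear
  midpoint (9,9) outside
  → clear
Obstacle 4 [(2,1) (10,3) (5,11)]:
  edge (2,1)–(10,3): crosses AB
  edge (10,3)–(5,11): crosses AB
  edge (5,11)–(2,1): clear
  → BLOCKED

BLOCKED by obstacle 4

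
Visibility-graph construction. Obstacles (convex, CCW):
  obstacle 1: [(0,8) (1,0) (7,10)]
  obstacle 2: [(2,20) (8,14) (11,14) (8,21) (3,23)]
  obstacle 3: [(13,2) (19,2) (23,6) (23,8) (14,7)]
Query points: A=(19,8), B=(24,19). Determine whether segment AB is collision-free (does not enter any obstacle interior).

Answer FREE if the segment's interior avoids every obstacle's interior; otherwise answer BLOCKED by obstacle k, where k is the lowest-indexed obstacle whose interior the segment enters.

FREE

Obstacle 1 [(0,8) (1,0) (7,10)]:
  edge (0,8)–(1,0): clear
  edge (1,0)–(7,10): clear
  edge (7,10)–(0,8): clear
  midpoint (43/2,27/2) outside
  → clear
Obstacle 2 [(2,20) (8,14) (11,14) (8,21) (3,23)]:
  edge (2,20)–(8,14): clear
  edge (8,14)–(11,14): clear
  edge (11,14)–(8,21): clear
  edge (8,21)–(3,23): clear
  edge (3,23)–(2,20): clear
  midpoint (43/2,27/2) outside
  → clear
Obstacle 3 [(13,2) (19,2) (23,6) (23,8) (14,7)]:
  edge (13,2)–(19,2): clear
  edge (19,2)–(23,6): clear
  edge (23,6)–(23,8): clear
  edge (23,8)–(14,7): clear
  edge (14,7)–(13,2): clear
  midpoint (43/2,27/2) outside
  → clear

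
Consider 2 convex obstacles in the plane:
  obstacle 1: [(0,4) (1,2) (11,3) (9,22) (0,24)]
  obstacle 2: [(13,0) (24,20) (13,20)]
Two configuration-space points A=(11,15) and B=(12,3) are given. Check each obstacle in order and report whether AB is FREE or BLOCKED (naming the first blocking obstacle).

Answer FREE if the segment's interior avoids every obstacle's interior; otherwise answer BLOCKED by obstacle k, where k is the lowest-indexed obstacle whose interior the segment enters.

FREE

Obstacle 1 [(0,4) (1,2) (11,3) (9,22) (0,24)]:
  edge (0,4)–(1,2): clear
  edge (1,2)–(11,3): clear
  edge (11,3)–(9,22): clear
  edge (9,22)–(0,24): clear
  edge (0,24)–(0,4): clear
  midpoint (23/2,9) outside
  → clear
Obstacle 2 [(13,0) (24,20) (13,20)]:
  edge (13,0)–(24,20): clear
  edge (24,20)–(13,20): clear
  edge (13,20)–(13,0): clear
  midpoint (23/2,9) outside
  → clear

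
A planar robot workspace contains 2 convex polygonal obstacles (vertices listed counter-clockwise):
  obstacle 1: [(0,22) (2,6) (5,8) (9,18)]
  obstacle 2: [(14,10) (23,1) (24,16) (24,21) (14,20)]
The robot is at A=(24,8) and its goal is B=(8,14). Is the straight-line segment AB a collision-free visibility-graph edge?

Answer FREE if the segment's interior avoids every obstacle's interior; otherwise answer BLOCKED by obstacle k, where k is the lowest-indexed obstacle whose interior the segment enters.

BLOCKED by obstacle 2

Obstacle 1 [(0,22) (2,6) (5,8) (9,18)]:
  edge (0,22)–(2,6): clear
  edge (2,6)–(5,8): clear
  edge (5,8)–(9,18): clear
  edge (9,18)–(0,22): clear
  midpoint (16,11) outside
  → clear
Obstacle 2 [(14,10) (23,1) (24,16) (24,21) (14,20)]:
  edge (14,10)–(23,1): clear
  edge (23,1)–(24,16): crosses AB
  edge (24,16)–(24,21): clear
  edge (24,21)–(14,20): clear
  edge (14,20)–(14,10): crosses AB
  → BLOCKED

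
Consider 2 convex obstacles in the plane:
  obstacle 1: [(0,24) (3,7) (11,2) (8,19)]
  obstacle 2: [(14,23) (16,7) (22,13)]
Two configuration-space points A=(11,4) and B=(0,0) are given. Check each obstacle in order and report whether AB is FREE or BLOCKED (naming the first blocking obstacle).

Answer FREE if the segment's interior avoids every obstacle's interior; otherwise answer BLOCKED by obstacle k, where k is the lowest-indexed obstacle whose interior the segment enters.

Obstacle 1 [(0,24) (3,7) (11,2) (8,19)]:
  edge (0,24)–(3,7): clear
  edge (3,7)–(11,2): crosses AB
  edge (11,2)–(8,19): crosses AB
  edge (8,19)–(0,24): clear
  → BLOCKED
Obstacle 2 [(14,23) (16,7) (22,13)]:
  edge (14,23)–(16,7): clear
  edge (16,7)–(22,13): clear
  edge (22,13)–(14,23): clear
  midpoint (11/2,2) outside
  → clear

BLOCKED by obstacle 1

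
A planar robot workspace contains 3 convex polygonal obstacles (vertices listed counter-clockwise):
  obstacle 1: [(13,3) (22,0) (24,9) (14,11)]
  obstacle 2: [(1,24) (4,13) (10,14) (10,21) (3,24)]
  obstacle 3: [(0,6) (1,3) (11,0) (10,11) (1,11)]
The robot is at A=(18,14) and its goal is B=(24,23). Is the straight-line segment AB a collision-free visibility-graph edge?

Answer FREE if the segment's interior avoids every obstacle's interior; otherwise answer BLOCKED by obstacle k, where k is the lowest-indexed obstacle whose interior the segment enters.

FREE

Obstacle 1 [(13,3) (22,0) (24,9) (14,11)]:
  edge (13,3)–(22,0): clear
  edge (22,0)–(24,9): clear
  edge (24,9)–(14,11): clear
  edge (14,11)–(13,3): clear
  midpoint (21,37/2) outside
  → clear
Obstacle 2 [(1,24) (4,13) (10,14) (10,21) (3,24)]:
  edge (1,24)–(4,13): clear
  edge (4,13)–(10,14): clear
  edge (10,14)–(10,21): clear
  edge (10,21)–(3,24): clear
  edge (3,24)–(1,24): clear
  midpoint (21,37/2) outside
  → clear
Obstacle 3 [(0,6) (1,3) (11,0) (10,11) (1,11)]:
  edge (0,6)–(1,3): clear
  edge (1,3)–(11,0): clear
  edge (11,0)–(10,11): clear
  edge (10,11)–(1,11): clear
  edge (1,11)–(0,6): clear
  midpoint (21,37/2) outside
  → clear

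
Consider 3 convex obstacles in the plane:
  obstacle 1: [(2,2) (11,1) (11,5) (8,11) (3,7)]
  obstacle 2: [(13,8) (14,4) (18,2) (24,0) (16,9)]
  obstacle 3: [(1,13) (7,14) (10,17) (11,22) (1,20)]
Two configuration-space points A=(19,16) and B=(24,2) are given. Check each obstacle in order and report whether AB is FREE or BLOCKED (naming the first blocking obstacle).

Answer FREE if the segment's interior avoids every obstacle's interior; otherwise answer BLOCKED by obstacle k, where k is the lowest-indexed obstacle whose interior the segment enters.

FREE

Obstacle 1 [(2,2) (11,1) (11,5) (8,11) (3,7)]:
  edge (2,2)–(11,1): clear
  edge (11,1)–(11,5): clear
  edge (11,5)–(8,11): clear
  edge (8,11)–(3,7): clear
  edge (3,7)–(2,2): clear
  midpoint (43/2,9) outside
  → clear
Obstacle 2 [(13,8) (14,4) (18,2) (24,0) (16,9)]:
  edge (13,8)–(14,4): clear
  edge (14,4)–(18,2): clear
  edge (18,2)–(24,0): clear
  edge (24,0)–(16,9): clear
  edge (16,9)–(13,8): clear
  midpoint (43/2,9) outside
  → clear
Obstacle 3 [(1,13) (7,14) (10,17) (11,22) (1,20)]:
  edge (1,13)–(7,14): clear
  edge (7,14)–(10,17): clear
  edge (10,17)–(11,22): clear
  edge (11,22)–(1,20): clear
  edge (1,20)–(1,13): clear
  midpoint (43/2,9) outside
  → clear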